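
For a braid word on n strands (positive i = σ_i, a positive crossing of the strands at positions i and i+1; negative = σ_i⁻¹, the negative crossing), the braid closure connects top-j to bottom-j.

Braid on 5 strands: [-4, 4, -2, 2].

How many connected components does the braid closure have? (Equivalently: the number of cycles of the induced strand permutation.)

5

Derivation:
Track the strand permutation on 5 strands, starting from identity.
  step 1: s4^-1 swaps positions 4,5 -> [1 2 3 5 4]
  step 2: s4 swaps positions 4,5 -> [1 2 3 4 5]
  step 3: s2^-1 swaps positions 2,3 -> [1 3 2 4 5]
  step 4: s2 swaps positions 2,3 -> [1 2 3 4 5]
Final permutation (position -> original strand): [1 2 3 4 5]
Closure components = cycle count of this permutation = 5.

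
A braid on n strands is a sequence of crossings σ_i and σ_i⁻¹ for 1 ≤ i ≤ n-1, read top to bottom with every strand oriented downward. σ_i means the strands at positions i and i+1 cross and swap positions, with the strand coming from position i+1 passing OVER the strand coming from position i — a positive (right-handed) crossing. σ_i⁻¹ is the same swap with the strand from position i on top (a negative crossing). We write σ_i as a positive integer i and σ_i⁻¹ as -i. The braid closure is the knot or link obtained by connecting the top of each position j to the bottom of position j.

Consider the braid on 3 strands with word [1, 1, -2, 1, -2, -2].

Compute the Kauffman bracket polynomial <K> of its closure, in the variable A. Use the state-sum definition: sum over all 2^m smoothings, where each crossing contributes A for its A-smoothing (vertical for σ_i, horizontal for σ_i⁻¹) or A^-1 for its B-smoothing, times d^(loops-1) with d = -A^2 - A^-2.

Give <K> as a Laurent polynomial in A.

Braid: s1 s1 s2^-1 s1 s2^-1 s2^-1 on 3 strands, 6 crossings.
Writhe w = (#positive) - (#negative) = 3 - 3 = 0.
State-sum expansion of <K>. There are 2^6 = 64 states.
Each crossing splits two ways (0=vertical, 1=horizontal). The state's weight is A^(#A-smoothings - #B-smoothings) * d^(loops - 1).
Tabulate the states by total A-exponent and number of loops L (A-exp: L × count):
  A^6: L=4 ×1
  A^4: L=3 ×6
  A^2: L=2 ×14, L=4 ×1
  A^0: L=1 ×13, L=3 ×7
  A^-2: L=2 ×14, L=4 ×1
  A^-4: L=3 ×6
  A^-6: L=4 ×1
Each group contributes A^e * Σ count * d^(L-1):
Powers of d = -A^2 - A^-2: d^2 = A^4 + 2 + A^-4; d^3 = -A^6 - 3*A^2 - 3*A^-2 - A^-6.
  A^6 * (d^3) = -A^12 - 3*A^8 - 3*A^4 - 1
  A^4 * (6*d^2) = 6*A^8 + 12*A^4 + 6
  A^2 * (14*d + d^3) = -A^8 - 17*A^4 - 17 - A^-4
  A^0 * (13 + 7*d^2) = 7*A^4 + 27 + 7*A^-4
  A^-2 * (14*d + d^3) = -A^4 - 17 - 17*A^-4 - A^-8
  A^-4 * (6*d^2) = 6 + 12*A^-4 + 6*A^-8
  A^-6 * (d^3) = -1 - 3*A^-4 - 3*A^-8 - A^-12
Summing the groups: <K> = -A^12 + 2*A^8 - 2*A^4 + 3 - 2*A^-4 + 2*A^-8 - A^-12

Answer: -A^12 + 2*A^8 - 2*A^4 + 3 - 2*A^-4 + 2*A^-8 - A^-12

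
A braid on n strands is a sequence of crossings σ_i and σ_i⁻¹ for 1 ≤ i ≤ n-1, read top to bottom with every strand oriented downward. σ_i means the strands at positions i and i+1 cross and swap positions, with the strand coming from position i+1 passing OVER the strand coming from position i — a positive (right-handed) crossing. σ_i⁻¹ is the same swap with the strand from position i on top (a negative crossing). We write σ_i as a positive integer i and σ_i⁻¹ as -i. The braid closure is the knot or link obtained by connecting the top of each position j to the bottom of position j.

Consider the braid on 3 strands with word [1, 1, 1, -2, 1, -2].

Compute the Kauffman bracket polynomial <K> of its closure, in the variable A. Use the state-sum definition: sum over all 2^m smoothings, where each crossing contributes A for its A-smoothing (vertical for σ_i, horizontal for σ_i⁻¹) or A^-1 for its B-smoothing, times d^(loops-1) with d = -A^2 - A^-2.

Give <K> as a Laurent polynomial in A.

A^10 - A^6 + 2*A^2 - 2*A^-2 + 2*A^-6 - 2*A^-10 + A^-14

Derivation:
Braid: s1 s1 s1 s2^-1 s1 s2^-1 on 3 strands, 6 crossings.
Writhe w = (#positive) - (#negative) = 4 - 2 = 2.
State-sum expansion of <K>. There are 2^6 = 64 states.
Smooth each crossing (0=||, 1=⌣⌢); contribution A^(Σ sign_k(1-2s_k)) * d^(L-1).
Tabulate the states by total A-exponent and number of loops L (A-exp: L × count):
  A^6: L=3 ×1
  A^4: L=2 ×6
  A^2: L=1 ×11, L=3 ×4
  A^0: L=2 ×19, L=4 ×1
  A^-2: L=3 ×15
  A^-4: L=4 ×6
  A^-6: L=5 ×1
Each group contributes A^e * Σ count * d^(L-1):
Powers of d = -A^2 - A^-2: d^2 = A^4 + 2 + A^-4; d^3 = -A^6 - 3*A^2 - 3*A^-2 - A^-6; d^4 = A^8 + 4*A^4 + 6 + 4*A^-4 + A^-8.
  A^6 * (d^2) = A^10 + 2*A^6 + A^2
  A^4 * (6*d) = -6*A^6 - 6*A^2
  A^2 * (11 + 4*d^2) = 4*A^6 + 19*A^2 + 4*A^-2
  A^0 * (19*d + d^3) = -A^6 - 22*A^2 - 22*A^-2 - A^-6
  A^-2 * (15*d^2) = 15*A^2 + 30*A^-2 + 15*A^-6
  A^-4 * (6*d^3) = -6*A^2 - 18*A^-2 - 18*A^-6 - 6*A^-10
  A^-6 * (d^4) = A^2 + 4*A^-2 + 6*A^-6 + 4*A^-10 + A^-14
Summing the groups: <K> = A^10 - A^6 + 2*A^2 - 2*A^-2 + 2*A^-6 - 2*A^-10 + A^-14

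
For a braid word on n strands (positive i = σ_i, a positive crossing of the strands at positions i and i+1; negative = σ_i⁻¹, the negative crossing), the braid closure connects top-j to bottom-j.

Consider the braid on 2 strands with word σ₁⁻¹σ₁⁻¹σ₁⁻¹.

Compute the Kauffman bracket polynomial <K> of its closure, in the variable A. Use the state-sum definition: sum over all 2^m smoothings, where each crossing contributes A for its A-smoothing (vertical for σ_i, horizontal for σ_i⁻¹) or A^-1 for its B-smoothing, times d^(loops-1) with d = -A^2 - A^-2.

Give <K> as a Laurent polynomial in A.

Braid: s1^-1 s1^-1 s1^-1 on 2 strands, 3 crossings.
Writhe w = (#positive) - (#negative) = 0 - 3 = -3.
Computing the Kauffman bracket via state sum. There are 2^3 = 8 states.
Each crossing splits two ways (0=vertical, 1=horizontal). The state's weight is A^(#A-smoothings - #B-smoothings) * d^(loops - 1).
  state 000: A-exp=-3, loops=2, term = A^-3 * d^1
  state 001: A-exp=-1, loops=1, term = A^-1 * d^0
  state 010: A-exp=-1, loops=1, term = A^-1 * d^0
  state 011: A-exp=+1, loops=2, term = A^1 * d^1
  state 100: A-exp=-1, loops=1, term = A^-1 * d^0
  state 101: A-exp=+1, loops=2, term = A^1 * d^1
  state 110: A-exp=+1, loops=2, term = A^1 * d^1
  state 111: A-exp=+3, loops=3, term = A^3 * d^2
Collect the terms by A-exponent (count of states per loop number):
Powers of d = -A^2 - A^-2: d^2 = A^4 + 2 + A^-4.
  A^3 * (d^2) = A^7 + 2*A^3 + A^-1
  A^1 * (3*d) = -3*A^3 - 3*A^-1
  A^-1 * (3) = 3*A^-1
  A^-3 * (d) = -A^-1 - A^-5
Summing the groups: <K> = A^7 - A^3 - A^-5

Answer: A^7 - A^3 - A^-5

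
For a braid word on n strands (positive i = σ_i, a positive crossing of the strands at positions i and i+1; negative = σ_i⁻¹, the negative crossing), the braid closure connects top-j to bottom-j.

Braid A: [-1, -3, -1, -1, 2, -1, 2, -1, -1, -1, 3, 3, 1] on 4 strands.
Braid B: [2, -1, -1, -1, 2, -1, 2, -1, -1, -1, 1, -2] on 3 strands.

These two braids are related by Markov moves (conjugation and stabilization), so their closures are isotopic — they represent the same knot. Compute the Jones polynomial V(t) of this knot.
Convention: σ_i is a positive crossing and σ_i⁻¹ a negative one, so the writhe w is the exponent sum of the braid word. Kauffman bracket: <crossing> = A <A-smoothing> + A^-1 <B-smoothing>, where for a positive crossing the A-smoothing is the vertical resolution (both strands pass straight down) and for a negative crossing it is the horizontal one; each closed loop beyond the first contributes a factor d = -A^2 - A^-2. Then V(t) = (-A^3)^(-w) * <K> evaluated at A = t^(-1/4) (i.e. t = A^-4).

1 - t^-1 + 2*t^-2 - 2*t^-3 + 3*t^-4 - 3*t^-5 + 2*t^-6 - 2*t^-7 + t^-8

Derivation:
Markov-equivalent braids have isotopic closures, hence identical knot invariants. Strip the Markov moves from each word to reach a common short braid β, then compute V(t) once on β.
Braid A: s1^-1 s3^-1 s1^-1 s1^-1 s2 s1^-1 s2 s1^-1 s1^-1 s1^-1 s3 s3 s1 on 4 strands reduces by inverse Markov moves (closure unchanged at each step):
  Deconjugate: the word is γ·β·γ⁻¹ with γ = s1^-1 s3^-1 (prefix) and γ⁻¹ = s3 s1 (suffix); strip both.
  Destabilize: the word has the form β·s3 where s3 occurs only as the final letter (β ∈ B_3); drop it and the last strand → 3 strands.
Reduced to β = s1^-1 s1^-1 s2 s1^-1 s2 s1^-1 s1^-1 s1^-1 on 3 strands, 8 crossings.
Braid B: s2 s1^-1 s1^-1 s1^-1 s2 s1^-1 s2 s1^-1 s1^-1 s1^-1 s1 s2^-1 on 3 strands reduces by inverse Markov moves (closure unchanged at each step):
  Deconjugate: the word is γ·β·γ⁻¹ with γ = s2 s1^-1 (prefix) and γ⁻¹ = s1 s2^-1 (suffix); strip both.
Reduced to β = s1^-1 s1^-1 s2 s1^-1 s2 s1^-1 s1^-1 s1^-1 on 3 strands, 8 crossings.
Both give the same β = s1^-1 s1^-1 s2 s1^-1 s2 s1^-1 s1^-1 s1^-1 on 3 strands, so one state sum suffices:
Braid: s1^-1 s1^-1 s2 s1^-1 s2 s1^-1 s1^-1 s1^-1 on 3 strands, 8 crossings.
Writhe w = (#positive) - (#negative) = 2 - 6 = -4.
Enumerate smoothing states for the bracket polynomial. There are 2^8 = 256 states.
Each crossing splits two ways (0=vertical, 1=horizontal). The state's weight is A^(#A-smoothings - #B-smoothings) * d^(loops - 1).
Tabulate the states by total A-exponent and number of loops L (A-exp: L × count):
  A^8: L=7 ×1
  A^6: L=6 ×8
  A^4: L=5 ×28
  A^2: L=4 ×55, L=6 ×1
  A^0: L=3 ×65, L=5 ×5
  A^-2: L=2 ×46, L=4 ×10
  A^-4: L=1 ×17, L=3 ×11
  A^-6: L=2 ×8
  A^-8: L=3 ×1
Each group contributes A^e * Σ count * d^(L-1):
Powers of d = -A^2 - A^-2: d^2 = A^4 + 2 + A^-4; d^3 = -A^6 - 3*A^2 - 3*A^-2 - A^-6; d^4 = A^8 + 4*A^4 + 6 + 4*A^-4 + A^-8; d^5 = -A^10 - 5*A^6 - 10*A^2 - 10*A^-2 - 5*A^-6 - A^-10; d^6 = A^12 + 6*A^8 + 15*A^4 + 20 + 15*A^-4 + 6*A^-8 + A^-12.
  A^8 * (d^6) = A^20 + 6*A^16 + 15*A^12 + 20*A^8 + 15*A^4 + 6 + A^-4
  A^6 * (8*d^5) = -8*A^16 - 40*A^12 - 80*A^8 - 80*A^4 - 40 - 8*A^-4
  A^4 * (28*d^4) = 28*A^12 + 112*A^8 + 168*A^4 + 112 + 28*A^-4
  A^2 * (55*d^3 + d^5) = -A^12 - 60*A^8 - 175*A^4 - 175 - 60*A^-4 - A^-8
  A^0 * (65*d^2 + 5*d^4) = 5*A^8 + 85*A^4 + 160 + 85*A^-4 + 5*A^-8
  A^-2 * (46*d + 10*d^3) = -10*A^4 - 76 - 76*A^-4 - 10*A^-8
  A^-4 * (17 + 11*d^2) = 11 + 39*A^-4 + 11*A^-8
  A^-6 * (8*d) = -8*A^-4 - 8*A^-8
  A^-8 * (d^2) = A^-4 + 2*A^-8 + A^-12
Summing the groups: <K> = A^20 - 2*A^16 + 2*A^12 - 3*A^8 + 3*A^4 - 2 + 2*A^-4 - A^-8 + A^-12
Normalise by the writhe: (-A^3)^(-w) = (-A^3)^(4) = A^12, so f(A) = A^12 * <K> = A^32 - 2*A^28 + 2*A^24 - 3*A^20 + 3*A^16 - 2*A^12 + 2*A^8 - A^4 + 1.
Substitute A = t^(-1/4), i.e. A^e → t^(-e/4): V(t) = 1 - t^-1 + 2*t^-2 - 2*t^-3 + 3*t^-4 - 3*t^-5 + 2*t^-6 - 2*t^-7 + t^-8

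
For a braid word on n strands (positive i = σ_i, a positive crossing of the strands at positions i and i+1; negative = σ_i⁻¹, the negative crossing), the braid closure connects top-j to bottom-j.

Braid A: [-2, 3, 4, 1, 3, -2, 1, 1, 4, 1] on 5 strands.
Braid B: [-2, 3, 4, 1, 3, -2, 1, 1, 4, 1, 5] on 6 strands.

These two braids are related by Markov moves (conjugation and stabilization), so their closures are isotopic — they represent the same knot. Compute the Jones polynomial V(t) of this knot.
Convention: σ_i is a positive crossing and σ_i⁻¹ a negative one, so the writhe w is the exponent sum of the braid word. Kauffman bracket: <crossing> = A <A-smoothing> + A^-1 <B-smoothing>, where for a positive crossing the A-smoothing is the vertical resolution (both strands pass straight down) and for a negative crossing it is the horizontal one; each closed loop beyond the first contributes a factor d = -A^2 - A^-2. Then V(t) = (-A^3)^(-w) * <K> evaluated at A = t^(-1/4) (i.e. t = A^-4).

-t^9 + 3*t^8 - 4*t^7 + 5*t^6 - 6*t^5 + 5*t^4 - 4*t^3 + 3*t^2 - t + 1

Derivation:
Markov-equivalent braids have isotopic closures, hence identical knot invariants. Strip the Markov moves from each word to reach a common short braid β, then compute V(t) once on β.
Braid A: s2^-1 s3 s4 s1 s3 s2^-1 s1 s1 s4 s1 on 5 strands has no conjugating prefix/suffix or stabilization to strip; take β = s2^-1 s3 s4 s1 s3 s2^-1 s1 s1 s4 s1.
Braid B: s2^-1 s3 s4 s1 s3 s2^-1 s1 s1 s4 s1 s5 on 6 strands reduces by inverse Markov moves (closure unchanged at each step):
  Destabilize: the word has the form β·s5 where s5 occurs only as the final letter (β ∈ B_5); drop it and the last strand → 5 strands.
Reduced to β = s2^-1 s3 s4 s1 s3 s2^-1 s1 s1 s4 s1 on 5 strands, 10 crossings.
Both give the same β = s2^-1 s3 s4 s1 s3 s2^-1 s1 s1 s4 s1 on 5 strands, so one state sum suffices:
Braid: s2^-1 s3 s4 s1 s3 s2^-1 s1 s1 s4 s1 on 5 strands, 10 crossings.
Writhe w = (#positive) - (#negative) = 8 - 2 = 6.
State-sum expansion of <K>. There are 2^10 = 1024 states.
For each crossing: s=0 is the vertical smoothing, s=1 horizontal. Crossing k contributes A^(sign_k * (1 - 2*s_k)); loop factor d = -A^2 - A^-2.
Tabulate the states by total A-exponent and number of loops L (A-exp: L × count):
  A^10: L=5 ×1
  A^8: L=4 ×10
  A^6: L=3 ×39, L=5 ×6
  A^4: L=2 ×68, L=4 ×51, L=6 ×1
  A^2: L=1 ×44, L=3 ×139, L=5 ×27
  A^0: L=2 ×126, L=4 ×118, L=6 ×8
  A^-2: L=1 ×11, L=3 ×140, L=5 ×58, L=7 ×1
  A^-4: L=2 ×19, L=4 ×85, L=6 ×16
  A^-6: L=3 ×15, L=5 ×28, L=7 ×2
  A^-8: L=4 ×6, L=6 ×4
  A^-10: L=5 ×1
Each group contributes A^e * Σ count * d^(L-1):
Powers of d = -A^2 - A^-2: d^2 = A^4 + 2 + A^-4; d^3 = -A^6 - 3*A^2 - 3*A^-2 - A^-6; d^4 = A^8 + 4*A^4 + 6 + 4*A^-4 + A^-8; d^5 = -A^10 - 5*A^6 - 10*A^2 - 10*A^-2 - 5*A^-6 - A^-10; d^6 = A^12 + 6*A^8 + 15*A^4 + 20 + 15*A^-4 + 6*A^-8 + A^-12.
  A^10 * (d^4) = A^18 + 4*A^14 + 6*A^10 + 4*A^6 + A^2
  A^8 * (10*d^3) = -10*A^14 - 30*A^10 - 30*A^6 - 10*A^2
  A^6 * (39*d^2 + 6*d^4) = 6*A^14 + 63*A^10 + 114*A^6 + 63*A^2 + 6*A^-2
  A^4 * (68*d + 51*d^3 + d^5) = -A^14 - 56*A^10 - 231*A^6 - 231*A^2 - 56*A^-2 - A^-6
  A^2 * (44 + 139*d^2 + 27*d^4) = 27*A^10 + 247*A^6 + 484*A^2 + 247*A^-2 + 27*A^-6
  A^0 * (126*d + 118*d^3 + 8*d^5) = -8*A^10 - 158*A^6 - 560*A^2 - 560*A^-2 - 158*A^-6 - 8*A^-10
  A^-2 * (11 + 140*d^2 + 58*d^4 + d^6) = A^10 + 64*A^6 + 387*A^2 + 659*A^-2 + 387*A^-6 + 64*A^-10 + A^-14
  A^-4 * (19*d + 85*d^3 + 16*d^5) = -16*A^6 - 165*A^2 - 434*A^-2 - 434*A^-6 - 165*A^-10 - 16*A^-14
  A^-6 * (15*d^2 + 28*d^4 + 2*d^6) = 2*A^6 + 40*A^2 + 157*A^-2 + 238*A^-6 + 157*A^-10 + 40*A^-14 + 2*A^-18
  A^-8 * (6*d^3 + 4*d^5) = -4*A^2 - 26*A^-2 - 58*A^-6 - 58*A^-10 - 26*A^-14 - 4*A^-18
  A^-10 * (d^4) = A^-2 + 4*A^-6 + 6*A^-10 + 4*A^-14 + A^-18
Summing the groups: <K> = A^18 - A^14 + 3*A^10 - 4*A^6 + 5*A^2 - 6*A^-2 + 5*A^-6 - 4*A^-10 + 3*A^-14 - A^-18
Normalise by the writhe: (-A^3)^(-w) = (-A^3)^(-6) = A^-18, so f(A) = A^-18 * <K> = 1 - A^-4 + 3*A^-8 - 4*A^-12 + 5*A^-16 - 6*A^-20 + 5*A^-24 - 4*A^-28 + 3*A^-32 - A^-36.
Substitute A = t^(-1/4), i.e. A^e → t^(-e/4): V(t) = -t^9 + 3*t^8 - 4*t^7 + 5*t^6 - 6*t^5 + 5*t^4 - 4*t^3 + 3*t^2 - t + 1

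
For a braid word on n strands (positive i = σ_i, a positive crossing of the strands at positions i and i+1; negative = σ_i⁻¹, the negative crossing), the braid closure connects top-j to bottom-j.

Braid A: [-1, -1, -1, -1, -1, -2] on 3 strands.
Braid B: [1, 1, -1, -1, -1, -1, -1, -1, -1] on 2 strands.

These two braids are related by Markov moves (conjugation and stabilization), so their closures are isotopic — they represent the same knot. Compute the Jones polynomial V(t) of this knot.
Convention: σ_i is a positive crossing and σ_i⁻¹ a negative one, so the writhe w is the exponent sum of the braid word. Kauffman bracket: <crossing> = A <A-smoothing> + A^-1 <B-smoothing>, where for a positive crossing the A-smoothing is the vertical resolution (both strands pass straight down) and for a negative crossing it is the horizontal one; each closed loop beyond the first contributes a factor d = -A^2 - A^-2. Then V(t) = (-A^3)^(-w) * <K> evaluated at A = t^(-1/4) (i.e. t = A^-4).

Markov-equivalent braids have isotopic closures, hence identical knot invariants. Strip the Markov moves from each word to reach a common short braid β, then compute V(t) once on β.
Braid A: s1^-1 s1^-1 s1^-1 s1^-1 s1^-1 s2^-1 on 3 strands reduces by inverse Markov moves (closure unchanged at each step):
  Destabilize: the word has the form β·s2^-1 where s2^-1 occurs only as the final letter (β ∈ B_2); drop it and the last strand → 2 strands.
Reduced to β = s1^-1 s1^-1 s1^-1 s1^-1 s1^-1 on 2 strands, 5 crossings.
Braid B: s1 s1 s1^-1 s1^-1 s1^-1 s1^-1 s1^-1 s1^-1 s1^-1 on 2 strands reduces by inverse Markov moves (closure unchanged at each step):
  Deconjugate: the word is γ·β·γ⁻¹ with γ = s1 s1 (prefix) and γ⁻¹ = s1^-1 s1^-1 (suffix); strip both.
Reduced to β = s1^-1 s1^-1 s1^-1 s1^-1 s1^-1 on 2 strands, 5 crossings.
Both give the same β = s1^-1 s1^-1 s1^-1 s1^-1 s1^-1 on 2 strands, so one state sum suffices:
Braid: s1^-1 s1^-1 s1^-1 s1^-1 s1^-1 on 2 strands, 5 crossings.
Writhe w = (#positive) - (#negative) = 0 - 5 = -5.
State-sum expansion of <K>. There are 2^5 = 32 states.
Each crossing splits two ways (0=vertical, 1=horizontal). The state's weight is A^(#A-smoothings - #B-smoothings) * d^(loops - 1).
  state 00000: A-exp=-5, loops=2, term = A^-5 * d^1
  state 00001: A-exp=-3, loops=1, term = A^-3 * d^0
  state 00010: A-exp=-3, loops=1, term = A^-3 * d^0
  state 00011: A-exp=-1, loops=2, term = A^-1 * d^1
  state 00100: A-exp=-3, loops=1, term = A^-3 * d^0
  state 00101: A-exp=-1, loops=2, term = A^-1 * d^1
  state 00110: A-exp=-1, loops=2, term = A^-1 * d^1
  state 00111: A-exp=+1, loops=3, term = A^1 * d^2
  state 01000: A-exp=-3, loops=1, term = A^-3 * d^0
  state 01001: A-exp=-1, loops=2, term = A^-1 * d^1
  state 01010: A-exp=-1, loops=2, term = A^-1 * d^1
  state 01011: A-exp=+1, loops=3, term = A^1 * d^2
  state 01100: A-exp=-1, loops=2, term = A^-1 * d^1
  state 01101: A-exp=+1, loops=3, term = A^1 * d^2
  state 01110: A-exp=+1, loops=3, term = A^1 * d^2
  state 01111: A-exp=+3, loops=4, term = A^3 * d^3
  state 10000: A-exp=-3, loops=1, term = A^-3 * d^0
  state 10001: A-exp=-1, loops=2, term = A^-1 * d^1
  state 10010: A-exp=-1, loops=2, term = A^-1 * d^1
  state 10011: A-exp=+1, loops=3, term = A^1 * d^2
  state 10100: A-exp=-1, loops=2, term = A^-1 * d^1
  state 10101: A-exp=+1, loops=3, term = A^1 * d^2
  state 10110: A-exp=+1, loops=3, term = A^1 * d^2
  state 10111: A-exp=+3, loops=4, term = A^3 * d^3
  state 11000: A-exp=-1, loops=2, term = A^-1 * d^1
  state 11001: A-exp=+1, loops=3, term = A^1 * d^2
  state 11010: A-exp=+1, loops=3, term = A^1 * d^2
  state 11011: A-exp=+3, loops=4, term = A^3 * d^3
  state 11100: A-exp=+1, loops=3, term = A^1 * d^2
  state 11101: A-exp=+3, loops=4, term = A^3 * d^3
  state 11110: A-exp=+3, loops=4, term = A^3 * d^3
  state 11111: A-exp=+5, loops=5, term = A^5 * d^4
Collect the terms by A-exponent (count of states per loop number):
Powers of d = -A^2 - A^-2: d^2 = A^4 + 2 + A^-4; d^3 = -A^6 - 3*A^2 - 3*A^-2 - A^-6; d^4 = A^8 + 4*A^4 + 6 + 4*A^-4 + A^-8.
  A^5 * (d^4) = A^13 + 4*A^9 + 6*A^5 + 4*A + A^-3
  A^3 * (5*d^3) = -5*A^9 - 15*A^5 - 15*A - 5*A^-3
  A^1 * (10*d^2) = 10*A^5 + 20*A + 10*A^-3
  A^-1 * (10*d) = -10*A - 10*A^-3
  A^-3 * (5) = 5*A^-3
  A^-5 * (d) = -A^-3 - A^-7
Summing the groups: <K> = A^13 - A^9 + A^5 - A - A^-7
Normalise by the writhe: (-A^3)^(-w) = (-A^3)^(5) = -A^15, so f(A) = -A^15 * <K> = -A^28 + A^24 - A^20 + A^16 + A^8.
Substitute A = t^(-1/4), i.e. A^e → t^(-e/4): V(t) = t^-2 + t^-4 - t^-5 + t^-6 - t^-7

Answer: t^-2 + t^-4 - t^-5 + t^-6 - t^-7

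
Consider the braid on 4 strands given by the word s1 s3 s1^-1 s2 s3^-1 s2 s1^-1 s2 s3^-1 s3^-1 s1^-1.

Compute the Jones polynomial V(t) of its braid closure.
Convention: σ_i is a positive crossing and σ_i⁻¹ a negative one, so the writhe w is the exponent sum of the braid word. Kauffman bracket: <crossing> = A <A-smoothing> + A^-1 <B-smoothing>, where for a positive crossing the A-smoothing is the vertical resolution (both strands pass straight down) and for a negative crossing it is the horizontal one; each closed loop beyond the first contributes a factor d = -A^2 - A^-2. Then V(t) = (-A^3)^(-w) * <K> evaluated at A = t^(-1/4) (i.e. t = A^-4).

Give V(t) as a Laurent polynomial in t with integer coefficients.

The presented braid s1 s3 s1^-1 s2 s3^-1 s2 s1^-1 s2 s3^-1 s3^-1 s1^-1 on 4 strands reduces by inverse Markov moves (closure unchanged at each step):
  Deconjugate: the word is γ·β·γ⁻¹ with γ = s1 s3 (prefix) and γ⁻¹ = s3^-1 s1^-1 (suffix); strip both.
Reduced to β = s1^-1 s2 s3^-1 s2 s1^-1 s2 s3^-1 on 4 strands, 7 crossings.
Compute on β:
Braid: s1^-1 s2 s3^-1 s2 s1^-1 s2 s3^-1 on 4 strands, 7 crossings.
Writhe w = (#positive) - (#negative) = 3 - 4 = -1.
Enumerate smoothing states for the bracket polynomial. There are 2^7 = 128 states.
Each crossing splits two ways (0=vertical, 1=horizontal). The state's weight is A^(#A-smoothings - #B-smoothings) * d^(loops - 1).
Tabulate the states by total A-exponent and number of loops L (A-exp: L × count):
  A^7: L=4 ×1
  A^5: L=3 ×7
  A^3: L=2 ×19, L=4 ×2
  A^1: L=1 ×21, L=3 ×14
  A^-1: L=2 ×32, L=4 ×3
  A^-3: L=3 ×21
  A^-5: L=4 ×7
  A^-7: L=5 ×1
Each group contributes A^e * Σ count * d^(L-1):
Powers of d = -A^2 - A^-2: d^2 = A^4 + 2 + A^-4; d^3 = -A^6 - 3*A^2 - 3*A^-2 - A^-6; d^4 = A^8 + 4*A^4 + 6 + 4*A^-4 + A^-8.
  A^7 * (d^3) = -A^13 - 3*A^9 - 3*A^5 - A
  A^5 * (7*d^2) = 7*A^9 + 14*A^5 + 7*A
  A^3 * (19*d + 2*d^3) = -2*A^9 - 25*A^5 - 25*A - 2*A^-3
  A^1 * (21 + 14*d^2) = 14*A^5 + 49*A + 14*A^-3
  A^-1 * (32*d + 3*d^3) = -3*A^5 - 41*A - 41*A^-3 - 3*A^-7
  A^-3 * (21*d^2) = 21*A + 42*A^-3 + 21*A^-7
  A^-5 * (7*d^3) = -7*A - 21*A^-3 - 21*A^-7 - 7*A^-11
  A^-7 * (d^4) = A + 4*A^-3 + 6*A^-7 + 4*A^-11 + A^-15
Summing the groups: <K> = -A^13 + 2*A^9 - 3*A^5 + 4*A - 4*A^-3 + 3*A^-7 - 3*A^-11 + A^-15
Normalise by the writhe: (-A^3)^(-w) = (-A^3)^(1) = -A^3, so f(A) = -A^3 * <K> = A^16 - 2*A^12 + 3*A^8 - 4*A^4 + 4 - 3*A^-4 + 3*A^-8 - A^-12.
Substitute A = t^(-1/4), i.e. A^e → t^(-e/4): V(t) = -t^3 + 3*t^2 - 3*t + 4 - 4*t^-1 + 3*t^-2 - 2*t^-3 + t^-4

Answer: -t^3 + 3*t^2 - 3*t + 4 - 4*t^-1 + 3*t^-2 - 2*t^-3 + t^-4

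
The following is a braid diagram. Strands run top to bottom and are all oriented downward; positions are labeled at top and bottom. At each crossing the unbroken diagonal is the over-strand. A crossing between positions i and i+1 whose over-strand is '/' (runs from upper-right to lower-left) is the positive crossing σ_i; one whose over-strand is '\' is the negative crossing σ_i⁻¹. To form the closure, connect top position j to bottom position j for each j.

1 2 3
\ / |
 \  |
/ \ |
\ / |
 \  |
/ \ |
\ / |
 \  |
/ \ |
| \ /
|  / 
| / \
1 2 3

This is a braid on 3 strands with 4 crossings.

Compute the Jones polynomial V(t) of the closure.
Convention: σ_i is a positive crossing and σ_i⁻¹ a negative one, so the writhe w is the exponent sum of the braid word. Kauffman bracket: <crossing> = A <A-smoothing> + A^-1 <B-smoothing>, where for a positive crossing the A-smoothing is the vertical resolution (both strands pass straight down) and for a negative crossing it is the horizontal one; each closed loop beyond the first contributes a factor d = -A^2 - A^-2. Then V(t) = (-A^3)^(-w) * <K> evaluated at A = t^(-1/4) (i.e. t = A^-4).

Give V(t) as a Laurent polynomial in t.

t^-1 + t^-3 - t^-4

Derivation:
Reading the diagram top to bottom ('/'-over between positions i,i+1 = s_i, '\'-over = s_i^-1): braid word = s1^-1 s1^-1 s1^-1 s2.
The presented braid s1^-1 s1^-1 s1^-1 s2 on 3 strands reduces by inverse Markov moves (closure unchanged at each step):
  Destabilize: the word has the form β·s2 where s2 occurs only as the final letter (β ∈ B_2); drop it and the last strand → 2 strands.
Reduced to β = s1^-1 s1^-1 s1^-1 on 2 strands, 3 crossings.
Compute on β:
Braid: s1^-1 s1^-1 s1^-1 on 2 strands, 3 crossings.
Writhe w = (#positive) - (#negative) = 0 - 3 = -3.
Computing the Kauffman bracket via state sum. There are 2^3 = 8 states.
Smooth each crossing (0=||, 1=⌣⌢); contribution A^(Σ sign_k(1-2s_k)) * d^(L-1).
  state 000: A-exp=-3, loops=2, term = A^-3 * d^1
  state 001: A-exp=-1, loops=1, term = A^-1 * d^0
  state 010: A-exp=-1, loops=1, term = A^-1 * d^0
  state 011: A-exp=+1, loops=2, term = A^1 * d^1
  state 100: A-exp=-1, loops=1, term = A^-1 * d^0
  state 101: A-exp=+1, loops=2, term = A^1 * d^1
  state 110: A-exp=+1, loops=2, term = A^1 * d^1
  state 111: A-exp=+3, loops=3, term = A^3 * d^2
Collect the terms by A-exponent (count of states per loop number):
Powers of d = -A^2 - A^-2: d^2 = A^4 + 2 + A^-4.
  A^3 * (d^2) = A^7 + 2*A^3 + A^-1
  A^1 * (3*d) = -3*A^3 - 3*A^-1
  A^-1 * (3) = 3*A^-1
  A^-3 * (d) = -A^-1 - A^-5
Summing the groups: <K> = A^7 - A^3 - A^-5
Normalise by the writhe: (-A^3)^(-w) = (-A^3)^(3) = -A^9, so f(A) = -A^9 * <K> = -A^16 + A^12 + A^4.
Substitute A = t^(-1/4), i.e. A^e → t^(-e/4): V(t) = t^-1 + t^-3 - t^-4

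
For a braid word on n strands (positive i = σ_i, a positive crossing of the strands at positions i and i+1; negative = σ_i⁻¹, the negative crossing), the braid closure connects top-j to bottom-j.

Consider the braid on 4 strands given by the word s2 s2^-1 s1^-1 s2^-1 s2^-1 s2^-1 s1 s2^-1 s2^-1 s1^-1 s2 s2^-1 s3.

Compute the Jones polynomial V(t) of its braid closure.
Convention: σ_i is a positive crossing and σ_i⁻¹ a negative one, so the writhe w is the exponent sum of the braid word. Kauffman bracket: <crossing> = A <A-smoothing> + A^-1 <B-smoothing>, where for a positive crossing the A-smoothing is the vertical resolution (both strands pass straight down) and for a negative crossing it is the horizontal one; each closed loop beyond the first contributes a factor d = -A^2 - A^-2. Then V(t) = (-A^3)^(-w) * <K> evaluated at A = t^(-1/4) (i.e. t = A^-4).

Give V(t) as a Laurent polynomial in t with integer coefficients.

The presented braid s2 s2^-1 s1^-1 s2^-1 s2^-1 s2^-1 s1 s2^-1 s2^-1 s1^-1 s2 s2^-1 s3 on 4 strands reduces by inverse Markov moves (closure unchanged at each step):
  Destabilize: the word has the form β·s3 where s3 occurs only as the final letter (β ∈ B_3); drop it and the last strand → 3 strands.
  Deconjugate: the word is γ·β·γ⁻¹ with γ = s2 s2^-1 (prefix) and γ⁻¹ = s2 s2^-1 (suffix); strip both.
Reduced to β = s1^-1 s2^-1 s2^-1 s2^-1 s1 s2^-1 s2^-1 s1^-1 on 3 strands, 8 crossings.
Compute on β:
Braid: s1^-1 s2^-1 s2^-1 s2^-1 s1 s2^-1 s2^-1 s1^-1 on 3 strands, 8 crossings.
Writhe w = (#positive) - (#negative) = 1 - 7 = -6.
Computing the Kauffman bracket via state sum. There are 2^8 = 256 states.
For each crossing: s=0 is the vertical smoothing, s=1 horizontal. Crossing k contributes A^(sign_k * (1 - 2*s_k)); loop factor d = -A^2 - A^-2.
Tabulate the states by total A-exponent and number of loops L (A-exp: L × count):
  A^8: L=6 ×1
  A^6: L=5 ×8
  A^4: L=4 ×27, L=6 ×1
  A^2: L=3 ×49, L=5 ×7
  A^0: L=2 ×49, L=4 ×21
  A^-2: L=1 ×22, L=3 ×34
  A^-4: L=2 ×27, L=4 ×1
  A^-6: L=1 ×5, L=3 ×3
  A^-8: L=2 ×1
Each group contributes A^e * Σ count * d^(L-1):
Powers of d = -A^2 - A^-2: d^2 = A^4 + 2 + A^-4; d^3 = -A^6 - 3*A^2 - 3*A^-2 - A^-6; d^4 = A^8 + 4*A^4 + 6 + 4*A^-4 + A^-8; d^5 = -A^10 - 5*A^6 - 10*A^2 - 10*A^-2 - 5*A^-6 - A^-10.
  A^8 * (d^5) = -A^18 - 5*A^14 - 10*A^10 - 10*A^6 - 5*A^2 - A^-2
  A^6 * (8*d^4) = 8*A^14 + 32*A^10 + 48*A^6 + 32*A^2 + 8*A^-2
  A^4 * (27*d^3 + d^5) = -A^14 - 32*A^10 - 91*A^6 - 91*A^2 - 32*A^-2 - A^-6
  A^2 * (49*d^2 + 7*d^4) = 7*A^10 + 77*A^6 + 140*A^2 + 77*A^-2 + 7*A^-6
  A^0 * (49*d + 21*d^3) = -21*A^6 - 112*A^2 - 112*A^-2 - 21*A^-6
  A^-2 * (22 + 34*d^2) = 34*A^2 + 90*A^-2 + 34*A^-6
  A^-4 * (27*d + d^3) = -A^2 - 30*A^-2 - 30*A^-6 - A^-10
  A^-6 * (5 + 3*d^2) = 3*A^-2 + 11*A^-6 + 3*A^-10
  A^-8 * (d) = -A^-6 - A^-10
Summing the groups: <K> = -A^18 + 2*A^14 - 3*A^10 + 3*A^6 - 3*A^2 + 3*A^-2 - A^-6 + A^-10
Normalise by the writhe: (-A^3)^(-w) = (-A^3)^(6) = A^18, so f(A) = A^18 * <K> = -A^36 + 2*A^32 - 3*A^28 + 3*A^24 - 3*A^20 + 3*A^16 - A^12 + A^8.
Substitute A = t^(-1/4), i.e. A^e → t^(-e/4): V(t) = t^-2 - t^-3 + 3*t^-4 - 3*t^-5 + 3*t^-6 - 3*t^-7 + 2*t^-8 - t^-9

Answer: t^-2 - t^-3 + 3*t^-4 - 3*t^-5 + 3*t^-6 - 3*t^-7 + 2*t^-8 - t^-9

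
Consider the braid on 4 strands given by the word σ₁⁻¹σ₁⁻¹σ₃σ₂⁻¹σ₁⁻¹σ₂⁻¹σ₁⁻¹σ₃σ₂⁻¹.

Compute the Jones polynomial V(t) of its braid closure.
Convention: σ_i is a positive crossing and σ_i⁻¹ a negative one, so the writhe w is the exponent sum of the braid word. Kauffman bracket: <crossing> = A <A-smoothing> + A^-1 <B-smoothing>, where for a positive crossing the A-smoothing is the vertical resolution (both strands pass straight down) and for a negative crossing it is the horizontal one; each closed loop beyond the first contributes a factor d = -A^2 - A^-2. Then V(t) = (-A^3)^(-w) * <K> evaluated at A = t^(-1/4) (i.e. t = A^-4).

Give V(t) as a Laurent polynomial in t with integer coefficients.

Braid: s1^-1 s1^-1 s3 s2^-1 s1^-1 s2^-1 s1^-1 s3 s2^-1 on 4 strands, 9 crossings.
Writhe w = (#positive) - (#negative) = 2 - 7 = -5.
Computing the Kauffman bracket via state sum. There are 2^9 = 512 states.
Each crossing splits two ways (0=vertical, 1=horizontal). The state's weight is A^(#A-smoothings - #B-smoothings) * d^(loops - 1).
Tabulate the states by total A-exponent and number of loops L (A-exp: L × count):
  A^9: L=3 ×1
  A^7: L=2 ×4, L=4 ×5
  A^5: L=1 ×4, L=3 ×26, L=5 ×6
  A^3: L=2 ×43, L=4 ×40, L=6 ×1
  A^1: L=1 ×23, L=3 ×92, L=5 ×11
  A^-1: L=2 ×91, L=4 ×34, L=6 ×1
  A^-3: L=1 ×32, L=3 ×48, L=5 ×4
  A^-5: L=2 ×28, L=4 ×8
  A^-7: L=3 ×9
  A^-9: L=4 ×1
Each group contributes A^e * Σ count * d^(L-1):
Powers of d = -A^2 - A^-2: d^2 = A^4 + 2 + A^-4; d^3 = -A^6 - 3*A^2 - 3*A^-2 - A^-6; d^4 = A^8 + 4*A^4 + 6 + 4*A^-4 + A^-8; d^5 = -A^10 - 5*A^6 - 10*A^2 - 10*A^-2 - 5*A^-6 - A^-10.
  A^9 * (d^2) = A^13 + 2*A^9 + A^5
  A^7 * (4*d + 5*d^3) = -5*A^13 - 19*A^9 - 19*A^5 - 5*A
  A^5 * (4 + 26*d^2 + 6*d^4) = 6*A^13 + 50*A^9 + 92*A^5 + 50*A + 6*A^-3
  A^3 * (43*d + 40*d^3 + d^5) = -A^13 - 45*A^9 - 173*A^5 - 173*A - 45*A^-3 - A^-7
  A^1 * (23 + 92*d^2 + 11*d^4) = 11*A^9 + 136*A^5 + 273*A + 136*A^-3 + 11*A^-7
  A^-1 * (91*d + 34*d^3 + d^5) = -A^9 - 39*A^5 - 203*A - 203*A^-3 - 39*A^-7 - A^-11
  A^-3 * (32 + 48*d^2 + 4*d^4) = 4*A^5 + 64*A + 152*A^-3 + 64*A^-7 + 4*A^-11
  A^-5 * (28*d + 8*d^3) = -8*A - 52*A^-3 - 52*A^-7 - 8*A^-11
  A^-7 * (9*d^2) = 9*A^-3 + 18*A^-7 + 9*A^-11
  A^-9 * (d^3) = -A^-3 - 3*A^-7 - 3*A^-11 - A^-15
Summing the groups: <K> = A^13 - 2*A^9 + 2*A^5 - 2*A + 2*A^-3 - 2*A^-7 + A^-11 - A^-15
Normalise by the writhe: (-A^3)^(-w) = (-A^3)^(5) = -A^15, so f(A) = -A^15 * <K> = -A^28 + 2*A^24 - 2*A^20 + 2*A^16 - 2*A^12 + 2*A^8 - A^4 + 1.
Substitute A = t^(-1/4), i.e. A^e → t^(-e/4): V(t) = 1 - t^-1 + 2*t^-2 - 2*t^-3 + 2*t^-4 - 2*t^-5 + 2*t^-6 - t^-7

Answer: 1 - t^-1 + 2*t^-2 - 2*t^-3 + 2*t^-4 - 2*t^-5 + 2*t^-6 - t^-7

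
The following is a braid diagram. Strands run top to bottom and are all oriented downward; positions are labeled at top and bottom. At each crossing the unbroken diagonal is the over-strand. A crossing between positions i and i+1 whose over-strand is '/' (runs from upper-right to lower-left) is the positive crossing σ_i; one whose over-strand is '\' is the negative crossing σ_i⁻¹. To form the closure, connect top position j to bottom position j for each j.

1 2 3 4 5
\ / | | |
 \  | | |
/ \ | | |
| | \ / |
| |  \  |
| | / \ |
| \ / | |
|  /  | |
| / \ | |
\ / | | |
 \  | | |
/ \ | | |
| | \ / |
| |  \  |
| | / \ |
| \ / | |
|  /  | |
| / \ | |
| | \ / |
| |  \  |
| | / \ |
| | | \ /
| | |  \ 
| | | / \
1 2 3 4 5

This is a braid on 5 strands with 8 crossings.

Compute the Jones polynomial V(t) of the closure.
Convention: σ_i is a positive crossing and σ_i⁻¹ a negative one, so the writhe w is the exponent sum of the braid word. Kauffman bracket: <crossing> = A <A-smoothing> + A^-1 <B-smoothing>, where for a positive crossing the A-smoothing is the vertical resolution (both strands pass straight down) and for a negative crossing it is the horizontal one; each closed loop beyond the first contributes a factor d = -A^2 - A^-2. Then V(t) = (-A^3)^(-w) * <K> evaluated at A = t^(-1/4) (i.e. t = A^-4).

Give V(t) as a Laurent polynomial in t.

t - 2 + 3*t^-1 - 3*t^-2 + 4*t^-3 - 3*t^-4 + 2*t^-5 - t^-6

Derivation:
Reading the diagram top to bottom ('/'-over between positions i,i+1 = s_i, '\'-over = s_i^-1): braid word = s1^-1 s3^-1 s2 s1^-1 s3^-1 s2 s3^-1 s4^-1.
The presented braid s1^-1 s3^-1 s2 s1^-1 s3^-1 s2 s3^-1 s4^-1 on 5 strands reduces by inverse Markov moves (closure unchanged at each step):
  Destabilize: the word has the form β·s4^-1 where s4^-1 occurs only as the final letter (β ∈ B_4); drop it and the last strand → 4 strands.
Reduced to β = s1^-1 s3^-1 s2 s1^-1 s3^-1 s2 s3^-1 on 4 strands, 7 crossings.
Compute on β:
Braid: s1^-1 s3^-1 s2 s1^-1 s3^-1 s2 s3^-1 on 4 strands, 7 crossings.
Writhe w = (#positive) - (#negative) = 2 - 5 = -3.
State-sum expansion of <K>. There are 2^7 = 128 states.
Smooth each crossing (0=||, 1=⌣⌢); contribution A^(Σ sign_k(1-2s_k)) * d^(L-1).
Tabulate the states by total A-exponent and number of loops L (A-exp: L × count):
  A^7: L=5 ×1
  A^5: L=4 ×7
  A^3: L=3 ×20, L=5 ×1
  A^1: L=2 ×29, L=4 ×6
  A^-1: L=1 ×19, L=3 ×16
  A^-3: L=2 ×19, L=4 ×2
  A^-5: L=3 ×7
  A^-7: L=4 ×1
Each group contributes A^e * Σ count * d^(L-1):
Powers of d = -A^2 - A^-2: d^2 = A^4 + 2 + A^-4; d^3 = -A^6 - 3*A^2 - 3*A^-2 - A^-6; d^4 = A^8 + 4*A^4 + 6 + 4*A^-4 + A^-8.
  A^7 * (d^4) = A^15 + 4*A^11 + 6*A^7 + 4*A^3 + A^-1
  A^5 * (7*d^3) = -7*A^11 - 21*A^7 - 21*A^3 - 7*A^-1
  A^3 * (20*d^2 + d^4) = A^11 + 24*A^7 + 46*A^3 + 24*A^-1 + A^-5
  A^1 * (29*d + 6*d^3) = -6*A^7 - 47*A^3 - 47*A^-1 - 6*A^-5
  A^-1 * (19 + 16*d^2) = 16*A^3 + 51*A^-1 + 16*A^-5
  A^-3 * (19*d + 2*d^3) = -2*A^3 - 25*A^-1 - 25*A^-5 - 2*A^-9
  A^-5 * (7*d^2) = 7*A^-1 + 14*A^-5 + 7*A^-9
  A^-7 * (d^3) = -A^-1 - 3*A^-5 - 3*A^-9 - A^-13
Summing the groups: <K> = A^15 - 2*A^11 + 3*A^7 - 4*A^3 + 3*A^-1 - 3*A^-5 + 2*A^-9 - A^-13
Normalise by the writhe: (-A^3)^(-w) = (-A^3)^(3) = -A^9, so f(A) = -A^9 * <K> = -A^24 + 2*A^20 - 3*A^16 + 4*A^12 - 3*A^8 + 3*A^4 - 2 + A^-4.
Substitute A = t^(-1/4), i.e. A^e → t^(-e/4): V(t) = t - 2 + 3*t^-1 - 3*t^-2 + 4*t^-3 - 3*t^-4 + 2*t^-5 - t^-6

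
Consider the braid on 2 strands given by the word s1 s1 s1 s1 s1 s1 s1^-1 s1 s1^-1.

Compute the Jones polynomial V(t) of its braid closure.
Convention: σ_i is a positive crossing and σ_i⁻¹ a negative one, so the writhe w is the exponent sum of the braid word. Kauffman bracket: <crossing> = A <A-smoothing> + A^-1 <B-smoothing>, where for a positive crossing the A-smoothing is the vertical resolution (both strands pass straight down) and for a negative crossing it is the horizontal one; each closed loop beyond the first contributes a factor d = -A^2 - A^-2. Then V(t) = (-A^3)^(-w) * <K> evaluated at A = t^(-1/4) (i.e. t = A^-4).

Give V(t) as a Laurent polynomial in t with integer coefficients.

-t^7 + t^6 - t^5 + t^4 + t^2

Derivation:
The presented braid s1 s1 s1 s1 s1 s1 s1^-1 s1 s1^-1 on 2 strands reduces by inverse Markov moves (closure unchanged at each step):
  Deconjugate: the word is γ·β·γ⁻¹ with γ = s1 (prefix) and γ⁻¹ = s1^-1 (suffix); strip both.
Reduced to β = s1 s1 s1 s1 s1 s1^-1 s1 on 2 strands, 7 crossings.
Compute on β:
First cancel adjacent σ_i σ_i⁻¹ pairs (Reidemeister II — same braid, same closure): s1 s1 s1 s1 s1 s1^-1 s1 → s1 s1 s1 s1 s1.
Braid: s1 s1 s1 s1 s1 on 2 strands, 5 crossings.
Writhe w = (#positive) - (#negative) = 5 - 0 = 5.
Computing the Kauffman bracket via state sum. There are 2^5 = 32 states.
Each crossing splits two ways (0=vertical, 1=horizontal). The state's weight is A^(#A-smoothings - #B-smoothings) * d^(loops - 1).
  state 00000: A-exp=+5, loops=2, term = A^5 * d^1
  state 00001: A-exp=+3, loops=1, term = A^3 * d^0
  state 00010: A-exp=+3, loops=1, term = A^3 * d^0
  state 00011: A-exp=+1, loops=2, term = A^1 * d^1
  state 00100: A-exp=+3, loops=1, term = A^3 * d^0
  state 00101: A-exp=+1, loops=2, term = A^1 * d^1
  state 00110: A-exp=+1, loops=2, term = A^1 * d^1
  state 00111: A-exp=-1, loops=3, term = A^-1 * d^2
  state 01000: A-exp=+3, loops=1, term = A^3 * d^0
  state 01001: A-exp=+1, loops=2, term = A^1 * d^1
  state 01010: A-exp=+1, loops=2, term = A^1 * d^1
  state 01011: A-exp=-1, loops=3, term = A^-1 * d^2
  state 01100: A-exp=+1, loops=2, term = A^1 * d^1
  state 01101: A-exp=-1, loops=3, term = A^-1 * d^2
  state 01110: A-exp=-1, loops=3, term = A^-1 * d^2
  state 01111: A-exp=-3, loops=4, term = A^-3 * d^3
  state 10000: A-exp=+3, loops=1, term = A^3 * d^0
  state 10001: A-exp=+1, loops=2, term = A^1 * d^1
  state 10010: A-exp=+1, loops=2, term = A^1 * d^1
  state 10011: A-exp=-1, loops=3, term = A^-1 * d^2
  state 10100: A-exp=+1, loops=2, term = A^1 * d^1
  state 10101: A-exp=-1, loops=3, term = A^-1 * d^2
  state 10110: A-exp=-1, loops=3, term = A^-1 * d^2
  state 10111: A-exp=-3, loops=4, term = A^-3 * d^3
  state 11000: A-exp=+1, loops=2, term = A^1 * d^1
  state 11001: A-exp=-1, loops=3, term = A^-1 * d^2
  state 11010: A-exp=-1, loops=3, term = A^-1 * d^2
  state 11011: A-exp=-3, loops=4, term = A^-3 * d^3
  state 11100: A-exp=-1, loops=3, term = A^-1 * d^2
  state 11101: A-exp=-3, loops=4, term = A^-3 * d^3
  state 11110: A-exp=-3, loops=4, term = A^-3 * d^3
  state 11111: A-exp=-5, loops=5, term = A^-5 * d^4
Collect the terms by A-exponent (count of states per loop number):
Powers of d = -A^2 - A^-2: d^2 = A^4 + 2 + A^-4; d^3 = -A^6 - 3*A^2 - 3*A^-2 - A^-6; d^4 = A^8 + 4*A^4 + 6 + 4*A^-4 + A^-8.
  A^5 * (d) = -A^7 - A^3
  A^3 * (5) = 5*A^3
  A^1 * (10*d) = -10*A^3 - 10*A^-1
  A^-1 * (10*d^2) = 10*A^3 + 20*A^-1 + 10*A^-5
  A^-3 * (5*d^3) = -5*A^3 - 15*A^-1 - 15*A^-5 - 5*A^-9
  A^-5 * (d^4) = A^3 + 4*A^-1 + 6*A^-5 + 4*A^-9 + A^-13
Summing the groups: <K> = -A^7 - A^-1 + A^-5 - A^-9 + A^-13
Normalise by the writhe: (-A^3)^(-w) = (-A^3)^(-5) = -A^-15, so f(A) = -A^-15 * <K> = A^-8 + A^-16 - A^-20 + A^-24 - A^-28.
Substitute A = t^(-1/4), i.e. A^e → t^(-e/4): V(t) = -t^7 + t^6 - t^5 + t^4 + t^2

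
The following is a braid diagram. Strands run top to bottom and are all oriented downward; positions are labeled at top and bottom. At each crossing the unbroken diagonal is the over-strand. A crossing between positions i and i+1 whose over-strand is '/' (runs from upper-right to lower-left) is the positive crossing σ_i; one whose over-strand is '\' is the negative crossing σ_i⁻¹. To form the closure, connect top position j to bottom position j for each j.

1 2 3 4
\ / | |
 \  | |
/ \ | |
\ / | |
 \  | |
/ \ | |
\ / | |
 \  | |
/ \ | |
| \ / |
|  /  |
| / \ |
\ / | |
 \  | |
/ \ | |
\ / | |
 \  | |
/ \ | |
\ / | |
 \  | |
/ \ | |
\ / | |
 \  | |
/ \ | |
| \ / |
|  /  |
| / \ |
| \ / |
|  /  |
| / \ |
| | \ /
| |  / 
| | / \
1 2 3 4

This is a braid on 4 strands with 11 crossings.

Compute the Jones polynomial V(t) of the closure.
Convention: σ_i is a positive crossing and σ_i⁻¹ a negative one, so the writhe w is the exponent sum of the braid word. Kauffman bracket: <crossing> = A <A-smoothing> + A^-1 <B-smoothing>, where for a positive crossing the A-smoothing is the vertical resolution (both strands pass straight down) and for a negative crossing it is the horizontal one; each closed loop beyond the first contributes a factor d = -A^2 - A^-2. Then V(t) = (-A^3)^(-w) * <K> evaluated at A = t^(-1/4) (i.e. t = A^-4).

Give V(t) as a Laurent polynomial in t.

-t + 2 - 3*t^-1 + 6*t^-2 - 6*t^-3 + 7*t^-4 - 7*t^-5 + 6*t^-6 - 4*t^-7 + 2*t^-8 - t^-9

Derivation:
Reading the diagram top to bottom ('/'-over between positions i,i+1 = s_i, '\'-over = s_i^-1): braid word = s1^-1 s1^-1 s1^-1 s2 s1^-1 s1^-1 s1^-1 s1^-1 s2 s2 s3.
The presented braid s1^-1 s1^-1 s1^-1 s2 s1^-1 s1^-1 s1^-1 s1^-1 s2 s2 s3 on 4 strands reduces by inverse Markov moves (closure unchanged at each step):
  Destabilize: the word has the form β·s3 where s3 occurs only as the final letter (β ∈ B_3); drop it and the last strand → 3 strands.
Reduced to β = s1^-1 s1^-1 s1^-1 s2 s1^-1 s1^-1 s1^-1 s1^-1 s2 s2 on 3 strands, 10 crossings.
Compute on β:
Braid: s1^-1 s1^-1 s1^-1 s2 s1^-1 s1^-1 s1^-1 s1^-1 s2 s2 on 3 strands, 10 crossings.
Writhe w = (#positive) - (#negative) = 3 - 7 = -4.
Computing the Kauffman bracket via state sum. There are 2^10 = 1024 states.
Smooth each crossing (0=||, 1=⌣⌢); contribution A^(Σ sign_k(1-2s_k)) * d^(L-1).
Tabulate the states by total A-exponent and number of loops L (A-exp: L × count):
  A^10: L=8 ×1
  A^8: L=7 ×10
  A^6: L=6 ×44, L=8 ×1
  A^4: L=5 ×112, L=7 ×8
  A^2: L=4 ×182, L=6 ×28
  A^0: L=3 ×194, L=5 ×58
  A^-2: L=2 ×130, L=4 ×79, L=6 ×1
  A^-4: L=1 ×45, L=3 ×70, L=5 ×5
  A^-6: L=2 ×36, L=4 ×9
  A^-8: L=3 ×10
  A^-10: L=4 ×1
Each group contributes A^e * Σ count * d^(L-1):
Powers of d = -A^2 - A^-2: d^2 = A^4 + 2 + A^-4; d^3 = -A^6 - 3*A^2 - 3*A^-2 - A^-6; d^4 = A^8 + 4*A^4 + 6 + 4*A^-4 + A^-8; d^5 = -A^10 - 5*A^6 - 10*A^2 - 10*A^-2 - 5*A^-6 - A^-10; d^6 = A^12 + 6*A^8 + 15*A^4 + 20 + 15*A^-4 + 6*A^-8 + A^-12; d^7 = -A^14 - 7*A^10 - 21*A^6 - 35*A^2 - 35*A^-2 - 21*A^-6 - 7*A^-10 - A^-14.
  A^10 * (d^7) = -A^24 - 7*A^20 - 21*A^16 - 35*A^12 - 35*A^8 - 21*A^4 - 7 - A^-4
  A^8 * (10*d^6) = 10*A^20 + 60*A^16 + 150*A^12 + 200*A^8 + 150*A^4 + 60 + 10*A^-4
  A^6 * (44*d^5 + d^7) = -A^20 - 51*A^16 - 241*A^12 - 475*A^8 - 475*A^4 - 241 - 51*A^-4 - A^-8
  A^4 * (112*d^4 + 8*d^6) = 8*A^16 + 160*A^12 + 568*A^8 + 832*A^4 + 568 + 160*A^-4 + 8*A^-8
  A^2 * (182*d^3 + 28*d^5) = -28*A^12 - 322*A^8 - 826*A^4 - 826 - 322*A^-4 - 28*A^-8
  A^0 * (194*d^2 + 58*d^4) = 58*A^8 + 426*A^4 + 736 + 426*A^-4 + 58*A^-8
  A^-2 * (130*d + 79*d^3 + d^5) = -A^8 - 84*A^4 - 377 - 377*A^-4 - 84*A^-8 - A^-12
  A^-4 * (45 + 70*d^2 + 5*d^4) = 5*A^4 + 90 + 215*A^-4 + 90*A^-8 + 5*A^-12
  A^-6 * (36*d + 9*d^3) = -9 - 63*A^-4 - 63*A^-8 - 9*A^-12
  A^-8 * (10*d^2) = 10*A^-4 + 20*A^-8 + 10*A^-12
  A^-10 * (d^3) = -A^-4 - 3*A^-8 - 3*A^-12 - A^-16
Summing the groups: <K> = -A^24 + 2*A^20 - 4*A^16 + 6*A^12 - 7*A^8 + 7*A^4 - 6 + 6*A^-4 - 3*A^-8 + 2*A^-12 - A^-16
Normalise by the writhe: (-A^3)^(-w) = (-A^3)^(4) = A^12, so f(A) = A^12 * <K> = -A^36 + 2*A^32 - 4*A^28 + 6*A^24 - 7*A^20 + 7*A^16 - 6*A^12 + 6*A^8 - 3*A^4 + 2 - A^-4.
Substitute A = t^(-1/4), i.e. A^e → t^(-e/4): V(t) = -t + 2 - 3*t^-1 + 6*t^-2 - 6*t^-3 + 7*t^-4 - 7*t^-5 + 6*t^-6 - 4*t^-7 + 2*t^-8 - t^-9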